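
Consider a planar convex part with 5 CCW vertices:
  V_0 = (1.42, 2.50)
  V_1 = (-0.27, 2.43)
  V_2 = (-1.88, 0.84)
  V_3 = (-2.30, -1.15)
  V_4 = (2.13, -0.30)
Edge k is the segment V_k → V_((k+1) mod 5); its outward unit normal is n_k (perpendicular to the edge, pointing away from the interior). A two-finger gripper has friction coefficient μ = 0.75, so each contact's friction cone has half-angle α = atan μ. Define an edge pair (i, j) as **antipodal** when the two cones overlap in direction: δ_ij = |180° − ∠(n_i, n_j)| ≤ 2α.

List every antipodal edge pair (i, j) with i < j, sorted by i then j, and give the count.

count = 5; pairs: (0,3), (1,3), (1,4), (2,3), (2,4)

α = atan 0.75 = 36.87°;  2α = 73.74°
n_0 = (-0.0414, +0.9991)
n_1 = (-0.7027, +0.7115)
n_2 = (-0.9784, +0.2065)
n_3 = (+0.1884, -0.9821)
n_4 = (+0.9693, +0.2458)
  (0,1): δ = 137.73°  ·
  (0,2): δ = 104.29°  ·
  (0,3): δ = 8.49°  ✓
  (0,4): δ = 101.86°  ·
  (1,2): δ = 146.56°  ·
  (1,3): δ = 33.78°  ✓
  (1,4): δ = 59.59°  ✓
  (2,3): δ = 67.22°  ✓
  (2,4): δ = 26.15°  ✓
  (3,4): δ = 86.63°  ·
antipodal pairs: 5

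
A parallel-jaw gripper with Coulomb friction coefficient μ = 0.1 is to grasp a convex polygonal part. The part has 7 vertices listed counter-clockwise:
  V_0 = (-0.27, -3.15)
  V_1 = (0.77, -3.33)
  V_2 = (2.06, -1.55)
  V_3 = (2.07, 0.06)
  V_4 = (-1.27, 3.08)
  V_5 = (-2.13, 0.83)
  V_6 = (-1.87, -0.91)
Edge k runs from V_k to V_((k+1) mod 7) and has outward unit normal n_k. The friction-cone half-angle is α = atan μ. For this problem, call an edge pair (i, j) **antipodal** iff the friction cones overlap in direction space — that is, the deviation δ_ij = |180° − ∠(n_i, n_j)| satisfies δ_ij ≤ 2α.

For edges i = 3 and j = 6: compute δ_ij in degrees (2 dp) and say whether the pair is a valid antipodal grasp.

δ = 12.34°, invalid

α = atan 0.1 = 5.71°;  2α = 11.42°
edge 3: e_3 = (-3.34, +3.02);  n_3 = (+0.6707, +0.7417)
edge 6: e_6 = (+1.60, -2.24);  n_6 = (-0.8137, -0.5812)
∠(n_3, n_6) = 167.66°
δ = |180° − 167.66°| = 12.34°
12.34° > 2α = 11.42°  →  invalid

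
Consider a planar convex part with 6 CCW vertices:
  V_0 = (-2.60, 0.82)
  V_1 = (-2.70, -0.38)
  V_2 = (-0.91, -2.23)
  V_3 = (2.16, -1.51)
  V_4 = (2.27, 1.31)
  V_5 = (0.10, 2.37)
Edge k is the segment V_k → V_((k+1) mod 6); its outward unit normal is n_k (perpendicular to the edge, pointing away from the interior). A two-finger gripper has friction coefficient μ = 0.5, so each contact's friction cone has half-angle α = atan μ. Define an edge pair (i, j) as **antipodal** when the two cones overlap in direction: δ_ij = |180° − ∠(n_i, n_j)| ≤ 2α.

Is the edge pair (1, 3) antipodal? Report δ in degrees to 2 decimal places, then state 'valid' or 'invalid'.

δ = 46.29°, valid

α = atan 0.5 = 26.57°;  2α = 53.13°
edge 1: e_1 = (+1.79, -1.85);  n_1 = (-0.7187, -0.6954)
edge 3: e_3 = (+0.11, +2.82);  n_3 = (+0.9992, -0.0390)
∠(n_1, n_3) = 133.71°
δ = |180° − 133.71°| = 46.29°
46.29° ≤ 2α = 53.13°  →  valid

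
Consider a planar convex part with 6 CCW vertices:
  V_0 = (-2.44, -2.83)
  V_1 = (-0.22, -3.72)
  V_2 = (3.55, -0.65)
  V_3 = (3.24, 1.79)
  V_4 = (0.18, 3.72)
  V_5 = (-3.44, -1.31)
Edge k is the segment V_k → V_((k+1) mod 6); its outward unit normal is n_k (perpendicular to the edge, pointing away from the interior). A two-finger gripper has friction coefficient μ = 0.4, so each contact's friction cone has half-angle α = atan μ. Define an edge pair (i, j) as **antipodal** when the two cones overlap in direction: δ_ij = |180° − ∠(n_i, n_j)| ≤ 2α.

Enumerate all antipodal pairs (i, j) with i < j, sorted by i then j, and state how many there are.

count = 5; pairs: (0,3), (1,4), (2,4), (2,5), (3,5)

α = atan 0.4 = 21.80°;  2α = 43.60°
n_0 = (-0.3721, -0.9282)
n_1 = (+0.6314, -0.7754)
n_2 = (+0.9920, +0.1260)
n_3 = (+0.5335, +0.8458)
n_4 = (-0.8117, +0.5841)
n_5 = (-0.8354, -0.5496)
  (0,1): δ = 119.00°  ·
  (0,2): δ = 60.91°  ·
  (0,3): δ = 10.39°  ✓
  (0,4): δ = 76.10°  ·
  (0,5): δ = 145.19°  ·
  (1,2): δ = 121.92°  ·
  (1,3): δ = 71.40°  ·
  (1,4): δ = 15.10°  ✓
  (1,5): δ = 84.18°  ·
  (2,3): δ = 129.48°  ·
  (2,4): δ = 42.98°  ✓
  (2,5): δ = 26.10°  ✓
  (3,4): δ = 93.50°  ·
  (3,5): δ = 24.42°  ✓
  (4,5): δ = 110.92°  ·
antipodal pairs: 5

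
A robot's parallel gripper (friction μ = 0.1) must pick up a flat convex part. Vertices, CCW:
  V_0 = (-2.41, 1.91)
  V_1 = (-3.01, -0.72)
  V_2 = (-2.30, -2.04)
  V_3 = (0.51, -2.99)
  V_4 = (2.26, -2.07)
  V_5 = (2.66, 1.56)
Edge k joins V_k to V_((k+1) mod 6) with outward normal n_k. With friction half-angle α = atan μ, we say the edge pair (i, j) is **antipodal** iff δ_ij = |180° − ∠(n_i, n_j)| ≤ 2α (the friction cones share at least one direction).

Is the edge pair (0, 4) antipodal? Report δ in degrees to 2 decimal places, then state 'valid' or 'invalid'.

δ = 6.56°, valid

α = atan 0.1 = 5.71°;  2α = 11.42°
edge 0: e_0 = (-0.60, -2.63);  n_0 = (-0.9750, +0.2224)
edge 4: e_4 = (+0.40, +3.63);  n_4 = (+0.9940, -0.1095)
∠(n_0, n_4) = 173.44°
δ = |180° − 173.44°| = 6.56°
6.56° ≤ 2α = 11.42°  →  valid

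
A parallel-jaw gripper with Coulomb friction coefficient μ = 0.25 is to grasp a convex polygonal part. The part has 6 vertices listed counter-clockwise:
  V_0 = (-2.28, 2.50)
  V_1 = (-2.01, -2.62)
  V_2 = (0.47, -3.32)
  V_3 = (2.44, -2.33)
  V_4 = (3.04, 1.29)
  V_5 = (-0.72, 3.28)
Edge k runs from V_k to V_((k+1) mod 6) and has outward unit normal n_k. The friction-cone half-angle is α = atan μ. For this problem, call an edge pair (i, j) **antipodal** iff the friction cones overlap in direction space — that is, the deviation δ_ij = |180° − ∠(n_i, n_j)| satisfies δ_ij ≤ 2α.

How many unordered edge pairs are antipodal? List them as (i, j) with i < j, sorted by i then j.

α = atan 0.25 = 14.04°;  2α = 28.07°
n_0 = (-0.9986, -0.0527)
n_1 = (-0.2716, -0.9624)
n_2 = (+0.4490, -0.8935)
n_3 = (+0.9865, -0.1635)
n_4 = (+0.4678, +0.8838)
n_5 = (-0.4472, +0.8944)
  (0,1): δ = 108.78°  ·
  (0,2): δ = 66.34°  ·
  (0,3): δ = 12.43°  ✓
  (0,4): δ = 59.09°  ·
  (0,5): δ = 113.55°  ·
  (1,2): δ = 137.56°  ·
  (1,3): δ = 83.65°  ·
  (1,4): δ = 12.13°  ✓
  (1,5): δ = 42.33°  ·
  (2,3): δ = 126.09°  ·
  (2,4): δ = 54.57°  ·
  (2,5): δ = 0.12°  ✓
  (3,4): δ = 108.48°  ·
  (3,5): δ = 54.02°  ·
  (4,5): δ = 125.54°  ·
antipodal pairs: 3

count = 3; pairs: (0,3), (1,4), (2,5)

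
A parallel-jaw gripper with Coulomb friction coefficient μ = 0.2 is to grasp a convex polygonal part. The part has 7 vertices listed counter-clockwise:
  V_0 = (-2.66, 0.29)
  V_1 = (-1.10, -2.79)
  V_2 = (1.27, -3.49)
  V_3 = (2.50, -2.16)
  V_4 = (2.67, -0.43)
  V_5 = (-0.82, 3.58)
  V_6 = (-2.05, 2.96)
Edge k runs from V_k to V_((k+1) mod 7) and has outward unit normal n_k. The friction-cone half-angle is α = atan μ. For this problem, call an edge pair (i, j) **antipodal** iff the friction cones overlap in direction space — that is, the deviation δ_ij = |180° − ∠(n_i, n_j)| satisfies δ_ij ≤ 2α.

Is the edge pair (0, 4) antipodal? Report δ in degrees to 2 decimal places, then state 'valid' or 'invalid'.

δ = 14.17°, valid

α = atan 0.2 = 11.31°;  2α = 22.62°
edge 0: e_0 = (+1.56, -3.08);  n_0 = (-0.8921, -0.4518)
edge 4: e_4 = (-3.49, +4.01);  n_4 = (+0.7543, +0.6565)
∠(n_0, n_4) = 165.83°
δ = |180° − 165.83°| = 14.17°
14.17° ≤ 2α = 22.62°  →  valid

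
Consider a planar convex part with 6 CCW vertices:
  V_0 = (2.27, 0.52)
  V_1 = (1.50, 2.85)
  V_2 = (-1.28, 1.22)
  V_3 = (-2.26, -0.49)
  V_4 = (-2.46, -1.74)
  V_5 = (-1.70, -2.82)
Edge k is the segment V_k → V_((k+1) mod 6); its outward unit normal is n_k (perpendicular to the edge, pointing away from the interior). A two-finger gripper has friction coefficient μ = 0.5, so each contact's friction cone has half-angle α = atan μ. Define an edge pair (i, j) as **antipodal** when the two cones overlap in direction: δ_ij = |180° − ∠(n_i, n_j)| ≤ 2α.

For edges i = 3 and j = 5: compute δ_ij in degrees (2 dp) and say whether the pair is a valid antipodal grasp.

δ = 40.84°, valid

α = atan 0.5 = 26.57°;  2α = 53.13°
edge 3: e_3 = (-0.20, -1.25);  n_3 = (-0.9874, +0.1580)
edge 5: e_5 = (+3.97, +3.34);  n_5 = (+0.6438, -0.7652)
∠(n_3, n_5) = 139.16°
δ = |180° − 139.16°| = 40.84°
40.84° ≤ 2α = 53.13°  →  valid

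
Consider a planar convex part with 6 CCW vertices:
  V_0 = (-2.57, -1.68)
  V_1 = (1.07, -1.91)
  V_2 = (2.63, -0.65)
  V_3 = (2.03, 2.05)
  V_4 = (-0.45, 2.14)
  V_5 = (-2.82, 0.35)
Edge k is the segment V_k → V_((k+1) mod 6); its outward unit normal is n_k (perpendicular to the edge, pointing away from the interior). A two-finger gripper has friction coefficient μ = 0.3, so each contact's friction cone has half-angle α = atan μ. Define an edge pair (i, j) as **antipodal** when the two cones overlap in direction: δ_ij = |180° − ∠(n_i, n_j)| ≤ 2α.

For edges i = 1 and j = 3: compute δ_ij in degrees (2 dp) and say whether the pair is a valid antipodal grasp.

α = atan 0.3 = 16.70°;  2α = 33.40°
edge 1: e_1 = (+1.56, +1.26);  n_1 = (+0.6283, -0.7779)
edge 3: e_3 = (-2.48, +0.09);  n_3 = (+0.0363, +0.9993)
∠(n_1, n_3) = 138.99°
δ = |180° − 138.99°| = 41.01°
41.01° > 2α = 33.40°  →  invalid

δ = 41.01°, invalid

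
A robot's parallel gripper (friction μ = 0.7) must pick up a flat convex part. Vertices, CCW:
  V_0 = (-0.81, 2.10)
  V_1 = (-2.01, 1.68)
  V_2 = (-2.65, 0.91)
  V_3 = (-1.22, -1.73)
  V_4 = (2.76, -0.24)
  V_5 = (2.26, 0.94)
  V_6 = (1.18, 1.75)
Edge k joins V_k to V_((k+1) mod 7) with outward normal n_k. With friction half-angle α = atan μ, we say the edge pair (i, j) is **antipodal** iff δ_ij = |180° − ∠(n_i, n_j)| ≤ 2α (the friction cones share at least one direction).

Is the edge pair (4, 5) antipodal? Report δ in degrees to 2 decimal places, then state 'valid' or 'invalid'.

α = atan 0.7 = 34.99°;  2α = 69.98°
edge 4: e_4 = (-0.50, +1.18);  n_4 = (+0.9208, +0.3901)
edge 5: e_5 = (-1.08, +0.81);  n_5 = (+0.6000, +0.8000)
∠(n_4, n_5) = 30.17°
δ = |180° − 30.17°| = 149.83°
149.83° > 2α = 69.98°  →  invalid

δ = 149.83°, invalid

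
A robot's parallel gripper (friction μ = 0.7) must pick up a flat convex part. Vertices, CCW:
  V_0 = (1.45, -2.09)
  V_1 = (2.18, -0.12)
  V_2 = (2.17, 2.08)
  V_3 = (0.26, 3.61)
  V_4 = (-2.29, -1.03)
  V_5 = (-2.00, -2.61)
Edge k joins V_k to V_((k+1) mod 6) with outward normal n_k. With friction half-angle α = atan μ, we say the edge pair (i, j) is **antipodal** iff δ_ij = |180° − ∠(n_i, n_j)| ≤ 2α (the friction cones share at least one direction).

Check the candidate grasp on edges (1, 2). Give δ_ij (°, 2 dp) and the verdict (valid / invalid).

α = atan 0.7 = 34.99°;  2α = 69.98°
edge 1: e_1 = (-0.01, +2.20);  n_1 = (+1.0000, +0.0045)
edge 2: e_2 = (-1.91, +1.53);  n_2 = (+0.6252, +0.7805)
∠(n_1, n_2) = 51.04°
δ = |180° − 51.04°| = 128.96°
128.96° > 2α = 69.98°  →  invalid

δ = 128.96°, invalid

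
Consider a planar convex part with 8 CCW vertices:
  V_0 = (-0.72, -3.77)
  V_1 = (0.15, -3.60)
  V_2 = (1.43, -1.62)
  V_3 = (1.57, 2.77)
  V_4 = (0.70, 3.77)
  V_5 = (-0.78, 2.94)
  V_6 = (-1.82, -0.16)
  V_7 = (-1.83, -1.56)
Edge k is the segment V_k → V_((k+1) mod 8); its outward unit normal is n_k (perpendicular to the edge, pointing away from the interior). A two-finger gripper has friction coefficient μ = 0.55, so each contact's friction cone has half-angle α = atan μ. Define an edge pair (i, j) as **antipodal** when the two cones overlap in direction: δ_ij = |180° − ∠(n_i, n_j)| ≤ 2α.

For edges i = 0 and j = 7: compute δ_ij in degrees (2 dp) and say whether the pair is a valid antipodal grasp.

δ = 105.61°, invalid

α = atan 0.55 = 28.81°;  2α = 57.62°
edge 0: e_0 = (+0.87, +0.17);  n_0 = (+0.1918, -0.9814)
edge 7: e_7 = (+1.11, -2.21);  n_7 = (-0.8936, -0.4488)
∠(n_0, n_7) = 74.39°
δ = |180° − 74.39°| = 105.61°
105.61° > 2α = 57.62°  →  invalid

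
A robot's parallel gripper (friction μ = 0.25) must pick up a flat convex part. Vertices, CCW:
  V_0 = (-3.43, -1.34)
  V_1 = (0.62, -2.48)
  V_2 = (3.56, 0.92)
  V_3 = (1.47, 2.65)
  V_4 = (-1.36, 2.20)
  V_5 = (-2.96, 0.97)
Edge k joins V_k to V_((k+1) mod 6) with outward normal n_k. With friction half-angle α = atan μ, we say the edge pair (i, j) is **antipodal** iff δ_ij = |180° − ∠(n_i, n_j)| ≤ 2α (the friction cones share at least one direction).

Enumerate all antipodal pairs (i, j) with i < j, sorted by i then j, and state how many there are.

α = atan 0.25 = 14.04°;  2α = 28.07°
n_0 = (-0.2710, -0.9626)
n_1 = (+0.7564, -0.6541)
n_2 = (+0.6376, +0.7703)
n_3 = (-0.1570, +0.9876)
n_4 = (-0.6095, +0.7928)
n_5 = (-0.9799, +0.1994)
  (0,1): δ = 115.13°  ·
  (0,2): δ = 23.90°  ✓
  (0,3): δ = 24.76°  ✓
  (0,4): δ = 53.27°  ·
  (0,5): δ = 94.22°  ·
  (1,2): δ = 88.77°  ·
  (1,3): δ = 40.11°  ·
  (1,4): δ = 11.60°  ✓
  (1,5): δ = 29.35°  ·
  (2,3): δ = 131.35°  ·
  (2,4): δ = 102.83°  ·
  (2,5): δ = 61.88°  ·
  (3,4): δ = 151.48°  ·
  (3,5): δ = 110.54°  ·
  (4,5): δ = 139.05°  ·
antipodal pairs: 3

count = 3; pairs: (0,2), (0,3), (1,4)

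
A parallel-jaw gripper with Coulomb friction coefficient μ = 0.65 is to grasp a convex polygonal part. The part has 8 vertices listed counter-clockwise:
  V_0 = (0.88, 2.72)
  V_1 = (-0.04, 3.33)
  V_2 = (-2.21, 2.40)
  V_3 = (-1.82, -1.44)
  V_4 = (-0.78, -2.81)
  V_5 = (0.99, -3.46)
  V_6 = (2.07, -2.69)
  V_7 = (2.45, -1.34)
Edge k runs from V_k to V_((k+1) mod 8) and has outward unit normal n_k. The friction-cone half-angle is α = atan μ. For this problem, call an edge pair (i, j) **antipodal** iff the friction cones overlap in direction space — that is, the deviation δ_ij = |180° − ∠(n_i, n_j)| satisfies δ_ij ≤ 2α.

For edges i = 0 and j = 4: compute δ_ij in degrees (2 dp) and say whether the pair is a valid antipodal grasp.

δ = 13.38°, valid

α = atan 0.65 = 33.02°;  2α = 66.05°
edge 0: e_0 = (-0.92, +0.61);  n_0 = (+0.5526, +0.8334)
edge 4: e_4 = (+1.77, -0.65);  n_4 = (-0.3447, -0.9387)
∠(n_0, n_4) = 166.62°
δ = |180° − 166.62°| = 13.38°
13.38° ≤ 2α = 66.05°  →  valid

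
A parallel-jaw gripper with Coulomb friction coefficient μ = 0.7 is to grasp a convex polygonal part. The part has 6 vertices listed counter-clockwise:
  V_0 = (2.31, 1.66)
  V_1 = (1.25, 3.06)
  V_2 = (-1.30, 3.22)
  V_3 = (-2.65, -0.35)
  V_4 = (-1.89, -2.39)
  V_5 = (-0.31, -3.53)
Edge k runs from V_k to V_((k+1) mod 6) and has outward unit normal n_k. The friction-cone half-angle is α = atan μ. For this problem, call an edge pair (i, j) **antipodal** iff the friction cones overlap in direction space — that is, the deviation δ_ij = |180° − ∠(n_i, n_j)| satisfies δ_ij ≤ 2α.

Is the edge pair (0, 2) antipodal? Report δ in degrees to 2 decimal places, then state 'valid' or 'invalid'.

δ = 57.85°, valid

α = atan 0.7 = 34.99°;  2α = 69.98°
edge 0: e_0 = (-1.06, +1.40);  n_0 = (+0.7973, +0.6036)
edge 2: e_2 = (-1.35, -3.57);  n_2 = (-0.9354, +0.3537)
∠(n_0, n_2) = 122.15°
δ = |180° − 122.15°| = 57.85°
57.85° ≤ 2α = 69.98°  →  valid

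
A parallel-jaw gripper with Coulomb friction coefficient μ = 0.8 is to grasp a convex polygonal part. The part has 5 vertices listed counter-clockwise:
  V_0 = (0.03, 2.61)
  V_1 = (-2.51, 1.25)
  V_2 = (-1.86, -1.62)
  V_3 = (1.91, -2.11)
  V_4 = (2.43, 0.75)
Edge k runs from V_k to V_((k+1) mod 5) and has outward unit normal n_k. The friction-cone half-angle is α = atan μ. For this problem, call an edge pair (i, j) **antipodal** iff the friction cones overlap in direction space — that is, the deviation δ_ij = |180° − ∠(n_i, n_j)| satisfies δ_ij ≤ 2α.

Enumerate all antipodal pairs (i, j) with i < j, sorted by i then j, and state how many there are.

count = 5; pairs: (0,2), (0,3), (1,3), (1,4), (2,4)

α = atan 0.8 = 38.66°;  2α = 77.32°
n_0 = (-0.4720, +0.8816)
n_1 = (-0.9753, -0.2209)
n_2 = (-0.1289, -0.9917)
n_3 = (+0.9839, -0.1789)
n_4 = (+0.6126, +0.7904)
  (0,1): δ = 105.40°  ·
  (0,2): δ = 35.57°  ✓
  (0,3): δ = 51.53°  ✓
  (0,4): δ = 114.06°  ·
  (1,2): δ = 110.17°  ·
  (1,3): δ = 23.07°  ✓
  (1,4): δ = 39.46°  ✓
  (2,3): δ = 92.90°  ·
  (2,4): δ = 30.37°  ✓
  (3,4): δ = 117.47°  ·
antipodal pairs: 5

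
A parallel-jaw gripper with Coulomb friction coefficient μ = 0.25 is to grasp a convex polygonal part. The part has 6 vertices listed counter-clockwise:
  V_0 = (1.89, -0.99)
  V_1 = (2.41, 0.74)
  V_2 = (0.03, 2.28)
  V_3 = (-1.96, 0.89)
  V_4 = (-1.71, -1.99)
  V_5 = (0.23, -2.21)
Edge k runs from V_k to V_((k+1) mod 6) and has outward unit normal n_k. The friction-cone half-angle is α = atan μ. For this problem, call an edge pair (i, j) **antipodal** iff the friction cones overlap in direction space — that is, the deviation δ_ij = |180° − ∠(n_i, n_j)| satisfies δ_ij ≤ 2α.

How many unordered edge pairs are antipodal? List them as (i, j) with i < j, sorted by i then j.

α = atan 0.25 = 14.04°;  2α = 28.07°
n_0 = (+0.9577, -0.2879)
n_1 = (+0.5433, +0.8396)
n_2 = (-0.5726, +0.8198)
n_3 = (-0.9963, -0.0865)
n_4 = (-0.1127, -0.9936)
n_5 = (+0.5922, -0.8058)
  (0,1): δ = 106.18°  ·
  (0,2): δ = 38.34°  ·
  (0,3): δ = 21.69°  ✓
  (0,4): δ = 100.26°  ·
  (0,5): δ = 143.04°  ·
  (1,2): δ = 112.16°  ·
  (1,3): δ = 52.13°  ·
  (1,4): δ = 26.44°  ✓
  (1,5): δ = 69.22°  ·
  (2,3): δ = 119.97°  ·
  (2,4): δ = 41.40°  ·
  (2,5): δ = 1.38°  ✓
  (3,4): δ = 101.43°  ·
  (3,5): δ = 58.65°  ·
  (4,5): δ = 137.22°  ·
antipodal pairs: 3

count = 3; pairs: (0,3), (1,4), (2,5)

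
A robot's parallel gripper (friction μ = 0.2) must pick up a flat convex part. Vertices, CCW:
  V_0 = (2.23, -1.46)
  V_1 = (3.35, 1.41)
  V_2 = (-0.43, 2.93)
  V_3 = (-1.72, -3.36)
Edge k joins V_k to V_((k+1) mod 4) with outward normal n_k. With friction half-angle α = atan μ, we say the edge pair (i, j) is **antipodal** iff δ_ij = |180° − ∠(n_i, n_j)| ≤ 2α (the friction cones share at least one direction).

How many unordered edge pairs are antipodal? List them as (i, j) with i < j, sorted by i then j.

α = atan 0.2 = 11.31°;  2α = 22.62°
n_0 = (+0.9316, -0.3635)
n_1 = (+0.3731, +0.9278)
n_2 = (-0.9796, +0.2009)
n_3 = (+0.4335, -0.9012)
  (0,1): δ = 90.59°  ·
  (0,2): δ = 9.73°  ✓
  (0,3): δ = 137.01°  ·
  (1,2): δ = 79.68°  ·
  (1,3): δ = 47.59°  ·
  (2,3): δ = 52.72°  ·
antipodal pairs: 1

count = 1; pairs: (0,2)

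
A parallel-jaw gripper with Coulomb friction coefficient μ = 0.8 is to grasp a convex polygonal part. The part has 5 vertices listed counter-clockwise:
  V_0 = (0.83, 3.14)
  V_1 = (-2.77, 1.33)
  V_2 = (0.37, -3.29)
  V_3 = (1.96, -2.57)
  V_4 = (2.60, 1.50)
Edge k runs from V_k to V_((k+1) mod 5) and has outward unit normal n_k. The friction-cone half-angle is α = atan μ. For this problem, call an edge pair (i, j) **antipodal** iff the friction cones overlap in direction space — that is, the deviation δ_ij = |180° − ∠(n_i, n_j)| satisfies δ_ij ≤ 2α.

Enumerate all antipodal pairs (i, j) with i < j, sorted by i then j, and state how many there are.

α = atan 0.8 = 38.66°;  2α = 77.32°
n_0 = (-0.4492, +0.8934)
n_1 = (-0.8271, -0.5621)
n_2 = (+0.4125, -0.9110)
n_3 = (+0.9879, -0.1553)
n_4 = (+0.6797, +0.7335)
  (0,1): δ = 82.49°  ·
  (0,2): δ = 2.33°  ✓
  (0,3): δ = 54.37°  ✓
  (0,4): δ = 110.49°  ·
  (1,2): δ = 99.84°  ·
  (1,3): δ = 43.14°  ✓
  (1,4): δ = 12.98°  ✓
  (2,3): δ = 123.30°  ·
  (2,4): δ = 67.18°  ✓
  (3,4): δ = 123.88°  ·
antipodal pairs: 5

count = 5; pairs: (0,2), (0,3), (1,3), (1,4), (2,4)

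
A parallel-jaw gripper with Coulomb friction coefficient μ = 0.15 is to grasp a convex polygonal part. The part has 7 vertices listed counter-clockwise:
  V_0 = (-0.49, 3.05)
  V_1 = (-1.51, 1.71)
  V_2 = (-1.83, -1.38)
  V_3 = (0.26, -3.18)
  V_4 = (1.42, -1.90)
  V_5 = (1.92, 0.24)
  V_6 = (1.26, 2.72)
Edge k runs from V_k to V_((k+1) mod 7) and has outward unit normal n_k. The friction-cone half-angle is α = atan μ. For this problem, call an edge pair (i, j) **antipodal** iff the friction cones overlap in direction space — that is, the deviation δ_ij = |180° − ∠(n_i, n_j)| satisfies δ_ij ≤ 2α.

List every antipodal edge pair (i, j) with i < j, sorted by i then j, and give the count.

α = atan 0.15 = 8.53°;  2α = 17.06°
n_0 = (-0.7957, +0.6057)
n_1 = (-0.9947, +0.1030)
n_2 = (-0.6526, -0.7577)
n_3 = (+0.7410, -0.6715)
n_4 = (+0.9738, -0.2275)
n_5 = (+0.9664, +0.2572)
n_6 = (+0.1853, +0.9827)
  (0,1): δ = 148.63°  ·
  (0,2): δ = 93.46°  ·
  (0,3): δ = 4.91°  ✓
  (0,4): δ = 24.13°  ·
  (0,5): δ = 52.18°  ·
  (0,6): δ = 116.60°  ·
  (1,2): δ = 124.82°  ·
  (1,3): δ = 36.27°  ·
  (1,4): δ = 7.24°  ✓
  (1,5): δ = 20.82°  ·
  (1,6): δ = 85.23°  ·
  (2,3): δ = 91.45°  ·
  (2,4): δ = 62.41°  ·
  (2,5): δ = 34.36°  ·
  (2,6): δ = 30.06°  ·
  (3,4): δ = 150.97°  ·
  (3,5): δ = 122.91°  ·
  (3,6): δ = 58.49°  ·
  (4,5): δ = 151.95°  ·
  (4,6): δ = 87.53°  ·
  (5,6): δ = 115.58°  ·
antipodal pairs: 2

count = 2; pairs: (0,3), (1,4)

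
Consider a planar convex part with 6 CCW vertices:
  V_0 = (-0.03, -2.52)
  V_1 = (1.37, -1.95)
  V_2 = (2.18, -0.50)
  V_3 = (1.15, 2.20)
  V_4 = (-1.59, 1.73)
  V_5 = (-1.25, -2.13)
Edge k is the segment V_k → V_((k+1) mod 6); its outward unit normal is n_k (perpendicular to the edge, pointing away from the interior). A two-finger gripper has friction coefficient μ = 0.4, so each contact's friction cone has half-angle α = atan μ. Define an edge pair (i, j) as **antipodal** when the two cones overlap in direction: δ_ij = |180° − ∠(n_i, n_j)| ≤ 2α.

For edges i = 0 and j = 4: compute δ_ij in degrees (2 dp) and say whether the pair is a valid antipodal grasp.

α = atan 0.4 = 21.80°;  2α = 43.60°
edge 0: e_0 = (+1.40, +0.57);  n_0 = (+0.3771, -0.9262)
edge 4: e_4 = (+0.34, -3.86);  n_4 = (-0.9961, -0.0877)
∠(n_0, n_4) = 107.12°
δ = |180° − 107.12°| = 72.88°
72.88° > 2α = 43.60°  →  invalid

δ = 72.88°, invalid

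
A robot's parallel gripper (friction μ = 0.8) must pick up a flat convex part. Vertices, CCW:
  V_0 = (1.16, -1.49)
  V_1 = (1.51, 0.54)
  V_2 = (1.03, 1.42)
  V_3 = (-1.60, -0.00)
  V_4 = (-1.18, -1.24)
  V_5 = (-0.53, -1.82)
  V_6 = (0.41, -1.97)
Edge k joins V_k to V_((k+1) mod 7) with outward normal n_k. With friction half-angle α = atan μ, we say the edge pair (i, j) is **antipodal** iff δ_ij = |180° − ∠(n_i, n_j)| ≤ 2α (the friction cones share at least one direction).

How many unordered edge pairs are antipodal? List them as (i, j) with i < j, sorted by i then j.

count = 10; pairs: (0,2), (0,3), (0,4), (1,3), (1,4), (1,5), (2,4), (2,5), (2,6), (3,6)

α = atan 0.8 = 38.66°;  2α = 77.32°
n_0 = (+0.9855, -0.1699)
n_1 = (+0.8779, +0.4789)
n_2 = (-0.4751, +0.8799)
n_3 = (-0.9471, -0.3208)
n_4 = (-0.6658, -0.7461)
n_5 = (-0.1576, -0.9875)
n_6 = (+0.5391, -0.8423)
  (0,1): δ = 141.61°  ·
  (0,2): δ = 51.85°  ✓
  (0,3): δ = 28.49°  ✓
  (0,4): δ = 58.04°  ✓
  (0,5): δ = 90.72°  ·
  (0,6): δ = 132.40°  ·
  (1,2): δ = 90.24°  ·
  (1,3): δ = 9.90°  ✓
  (1,4): δ = 19.65°  ✓
  (1,5): δ = 52.32°  ✓
  (1,6): δ = 94.01°  ·
  (2,3): δ = 99.65°  ·
  (2,4): δ = 70.11°  ✓
  (2,5): δ = 37.43°  ✓
  (2,6): δ = 4.25°  ✓
  (3,4): δ = 150.45°  ·
  (3,5): δ = 117.78°  ·
  (3,6): δ = 76.09°  ✓
  (4,5): δ = 147.32°  ·
  (4,6): δ = 105.64°  ·
  (5,6): δ = 138.31°  ·
antipodal pairs: 10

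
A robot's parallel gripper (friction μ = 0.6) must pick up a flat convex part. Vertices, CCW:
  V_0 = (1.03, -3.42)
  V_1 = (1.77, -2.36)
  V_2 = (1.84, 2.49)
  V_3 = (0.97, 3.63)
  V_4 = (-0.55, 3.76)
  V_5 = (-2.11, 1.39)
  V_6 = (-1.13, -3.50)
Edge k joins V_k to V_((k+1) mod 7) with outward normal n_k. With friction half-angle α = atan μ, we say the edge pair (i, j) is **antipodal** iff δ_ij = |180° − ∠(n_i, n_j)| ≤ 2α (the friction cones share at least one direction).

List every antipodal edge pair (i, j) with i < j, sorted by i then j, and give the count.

count = 9; pairs: (0,3), (0,4), (0,5), (1,4), (1,5), (2,5), (2,6), (3,6), (4,6)

α = atan 0.6 = 30.96°;  2α = 61.93°
n_0 = (+0.8200, -0.5724)
n_1 = (+0.9999, -0.0144)
n_2 = (+0.7950, +0.6067)
n_3 = (+0.0852, +0.9964)
n_4 = (-0.8353, +0.5498)
n_5 = (-0.9805, -0.1965)
n_6 = (+0.0370, -0.9993)
  (0,1): δ = 145.91°  ·
  (0,2): δ = 107.73°  ·
  (0,3): δ = 59.97°  ✓
  (0,4): δ = 1.57°  ✓
  (0,5): δ = 46.25°  ✓
  (0,6): δ = 127.04°  ·
  (1,2): δ = 141.82°  ·
  (1,3): δ = 94.06°  ·
  (1,4): δ = 32.53°  ✓
  (1,5): δ = 12.16°  ✓
  (1,6): δ = 92.95°  ·
  (2,3): δ = 132.24°  ·
  (2,4): δ = 70.70°  ·
  (2,5): δ = 26.02°  ✓
  (2,6): δ = 54.77°  ✓
  (3,4): δ = 118.47°  ·
  (3,5): δ = 73.78°  ·
  (3,6): δ = 7.01°  ✓
  (4,5): δ = 135.31°  ·
  (4,6): δ = 54.52°  ✓
  (5,6): δ = 99.21°  ·
antipodal pairs: 9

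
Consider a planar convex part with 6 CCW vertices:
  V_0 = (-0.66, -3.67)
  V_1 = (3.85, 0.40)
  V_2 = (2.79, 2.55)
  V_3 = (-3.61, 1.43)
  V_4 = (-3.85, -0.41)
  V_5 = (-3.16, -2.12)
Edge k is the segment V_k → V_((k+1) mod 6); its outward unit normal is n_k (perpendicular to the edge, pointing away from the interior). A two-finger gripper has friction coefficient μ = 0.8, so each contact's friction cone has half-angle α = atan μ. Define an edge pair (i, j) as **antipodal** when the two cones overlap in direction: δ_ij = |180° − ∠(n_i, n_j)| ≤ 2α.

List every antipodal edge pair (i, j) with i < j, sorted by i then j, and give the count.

α = atan 0.8 = 38.66°;  2α = 77.32°
n_0 = (+0.6700, -0.7424)
n_1 = (+0.8969, +0.4422)
n_2 = (-0.1724, +0.9850)
n_3 = (-0.9916, +0.1293)
n_4 = (-0.9274, -0.3742)
n_5 = (-0.5269, -0.8499)
  (0,1): δ = 105.82°  ·
  (0,2): δ = 32.14°  ✓
  (0,3): δ = 40.50°  ✓
  (0,4): δ = 69.91°  ✓
  (0,5): δ = 106.14°  ·
  (1,2): δ = 106.32°  ·
  (1,3): δ = 33.68°  ✓
  (1,4): δ = 4.27°  ✓
  (1,5): δ = 31.96°  ✓
  (2,3): δ = 107.36°  ·
  (2,4): δ = 77.95°  ·
  (2,5): δ = 41.73°  ✓
  (3,4): δ = 150.59°  ·
  (3,5): δ = 114.37°  ·
  (4,5): δ = 143.77°  ·
antipodal pairs: 7

count = 7; pairs: (0,2), (0,3), (0,4), (1,3), (1,4), (1,5), (2,5)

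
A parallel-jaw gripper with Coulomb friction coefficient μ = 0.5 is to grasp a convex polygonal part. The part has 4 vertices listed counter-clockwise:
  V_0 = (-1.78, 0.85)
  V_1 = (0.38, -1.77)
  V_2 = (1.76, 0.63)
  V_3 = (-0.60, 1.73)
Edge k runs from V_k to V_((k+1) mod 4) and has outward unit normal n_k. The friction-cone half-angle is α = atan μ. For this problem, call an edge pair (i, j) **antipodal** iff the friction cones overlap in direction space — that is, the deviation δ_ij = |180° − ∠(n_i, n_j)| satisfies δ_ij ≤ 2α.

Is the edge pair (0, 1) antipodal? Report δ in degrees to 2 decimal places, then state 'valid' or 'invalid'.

α = atan 0.5 = 26.57°;  2α = 53.13°
edge 0: e_0 = (+2.16, -2.62);  n_0 = (-0.7716, -0.6361)
edge 1: e_1 = (+1.38, +2.40);  n_1 = (+0.8669, -0.4985)
∠(n_0, n_1) = 110.60°
δ = |180° − 110.60°| = 69.40°
69.40° > 2α = 53.13°  →  invalid

δ = 69.40°, invalid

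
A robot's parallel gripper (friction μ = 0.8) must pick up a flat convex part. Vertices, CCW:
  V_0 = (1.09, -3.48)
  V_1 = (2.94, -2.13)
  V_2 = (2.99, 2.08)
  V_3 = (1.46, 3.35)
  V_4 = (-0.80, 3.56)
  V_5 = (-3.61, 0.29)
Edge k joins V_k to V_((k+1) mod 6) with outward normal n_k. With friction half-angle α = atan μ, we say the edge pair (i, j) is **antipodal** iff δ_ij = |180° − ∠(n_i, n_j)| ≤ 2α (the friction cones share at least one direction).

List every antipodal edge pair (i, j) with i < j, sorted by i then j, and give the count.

count = 7; pairs: (0,2), (0,3), (0,4), (1,4), (1,5), (2,5), (3,5)

α = atan 0.8 = 38.66°;  2α = 77.32°
n_0 = (+0.5895, -0.8078)
n_1 = (+0.9999, -0.0119)
n_2 = (+0.6387, +0.7695)
n_3 = (+0.0925, +0.9957)
n_4 = (-0.7584, +0.6517)
n_5 = (-0.6257, -0.7801)
  (0,1): δ = 126.80°  ·
  (0,2): δ = 75.81°  ✓
  (0,3): δ = 41.43°  ✓
  (0,4): δ = 13.21°  ✓
  (0,5): δ = 105.15°  ·
  (1,2): δ = 129.01°  ·
  (1,3): δ = 94.63°  ·
  (1,4): δ = 39.99°  ✓
  (1,5): δ = 51.95°  ✓
  (2,3): δ = 145.61°  ·
  (2,4): δ = 90.98°  ·
  (2,5): δ = 0.96°  ✓
  (3,4): δ = 125.36°  ·
  (3,5): δ = 33.43°  ✓
  (4,5): δ = 88.06°  ·
antipodal pairs: 7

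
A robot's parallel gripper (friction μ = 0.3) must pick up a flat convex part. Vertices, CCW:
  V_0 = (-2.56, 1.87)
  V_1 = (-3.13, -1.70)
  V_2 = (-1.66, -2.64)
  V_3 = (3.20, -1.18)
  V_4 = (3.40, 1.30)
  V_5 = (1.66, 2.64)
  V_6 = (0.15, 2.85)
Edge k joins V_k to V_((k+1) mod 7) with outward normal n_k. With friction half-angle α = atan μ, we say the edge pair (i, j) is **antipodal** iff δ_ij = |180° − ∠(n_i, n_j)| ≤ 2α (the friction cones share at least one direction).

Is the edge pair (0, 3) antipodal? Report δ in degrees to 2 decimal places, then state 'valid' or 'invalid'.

α = atan 0.3 = 16.70°;  2α = 33.40°
edge 0: e_0 = (-0.57, -3.57);  n_0 = (-0.9875, +0.1577)
edge 3: e_3 = (+0.20, +2.48);  n_3 = (+0.9968, -0.0804)
∠(n_0, n_3) = 175.54°
δ = |180° − 175.54°| = 4.46°
4.46° ≤ 2α = 33.40°  →  valid

δ = 4.46°, valid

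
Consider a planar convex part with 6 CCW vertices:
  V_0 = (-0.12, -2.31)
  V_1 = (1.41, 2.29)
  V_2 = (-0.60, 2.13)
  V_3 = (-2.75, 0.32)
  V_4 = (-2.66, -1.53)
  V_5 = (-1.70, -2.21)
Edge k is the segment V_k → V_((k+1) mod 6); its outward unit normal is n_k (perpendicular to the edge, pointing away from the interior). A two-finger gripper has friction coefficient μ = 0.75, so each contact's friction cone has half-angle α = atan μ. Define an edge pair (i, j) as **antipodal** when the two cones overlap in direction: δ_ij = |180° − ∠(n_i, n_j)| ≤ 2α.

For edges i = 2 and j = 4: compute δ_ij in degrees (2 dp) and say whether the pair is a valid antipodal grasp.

α = atan 0.75 = 36.87°;  2α = 73.74°
edge 2: e_2 = (-2.15, -1.81);  n_2 = (-0.6440, +0.7650)
edge 4: e_4 = (+0.96, -0.68);  n_4 = (-0.5780, -0.8160)
∠(n_2, n_4) = 104.60°
δ = |180° − 104.60°| = 75.40°
75.40° > 2α = 73.74°  →  invalid

δ = 75.40°, invalid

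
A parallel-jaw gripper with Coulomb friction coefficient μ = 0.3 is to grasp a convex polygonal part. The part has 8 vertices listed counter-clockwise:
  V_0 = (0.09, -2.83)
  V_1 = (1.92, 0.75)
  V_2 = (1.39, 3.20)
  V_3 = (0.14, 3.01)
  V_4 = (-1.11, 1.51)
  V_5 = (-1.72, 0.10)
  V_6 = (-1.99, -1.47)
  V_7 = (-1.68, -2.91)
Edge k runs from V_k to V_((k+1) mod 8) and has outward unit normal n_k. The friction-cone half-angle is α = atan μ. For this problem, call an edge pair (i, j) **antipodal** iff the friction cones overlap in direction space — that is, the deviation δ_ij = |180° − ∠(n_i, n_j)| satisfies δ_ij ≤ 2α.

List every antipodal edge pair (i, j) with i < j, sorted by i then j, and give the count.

α = atan 0.3 = 16.70°;  2α = 33.40°
n_0 = (+0.8904, -0.4552)
n_1 = (+0.9774, +0.2114)
n_2 = (-0.1503, +0.9886)
n_3 = (-0.7682, +0.6402)
n_4 = (-0.9178, +0.3971)
n_5 = (-0.9855, +0.1695)
n_6 = (-0.9776, -0.2105)
n_7 = (+0.0452, -0.9990)
  (0,1): δ = 140.72°  ·
  (0,2): δ = 54.28°  ·
  (0,3): δ = 12.73°  ✓
  (0,4): δ = 3.68°  ✓
  (0,5): δ = 17.32°  ✓
  (0,6): δ = 39.22°  ·
  (0,7): δ = 119.66°  ·
  (1,2): δ = 93.56°  ·
  (1,3): δ = 52.01°  ·
  (1,4): δ = 35.60°  ·
  (1,5): δ = 21.96°  ✓
  (1,6): δ = 0.06°  ✓
  (1,7): δ = 80.38°  ·
  (2,3): δ = 138.45°  ·
  (2,4): δ = 122.04°  ·
  (2,5): δ = 108.40°  ·
  (2,6): δ = 86.49°  ·
  (2,7): δ = 6.05°  ✓
  (3,4): δ = 163.59°  ·
  (3,5): δ = 149.95°  ·
  (3,6): δ = 128.05°  ·
  (3,7): δ = 47.61°  ·
  (4,5): δ = 166.36°  ·
  (4,6): δ = 144.46°  ·
  (4,7): δ = 64.02°  ·
  (5,6): δ = 158.09°  ·
  (5,7): δ = 77.65°  ·
  (6,7): δ = 99.56°  ·
antipodal pairs: 6

count = 6; pairs: (0,3), (0,4), (0,5), (1,5), (1,6), (2,7)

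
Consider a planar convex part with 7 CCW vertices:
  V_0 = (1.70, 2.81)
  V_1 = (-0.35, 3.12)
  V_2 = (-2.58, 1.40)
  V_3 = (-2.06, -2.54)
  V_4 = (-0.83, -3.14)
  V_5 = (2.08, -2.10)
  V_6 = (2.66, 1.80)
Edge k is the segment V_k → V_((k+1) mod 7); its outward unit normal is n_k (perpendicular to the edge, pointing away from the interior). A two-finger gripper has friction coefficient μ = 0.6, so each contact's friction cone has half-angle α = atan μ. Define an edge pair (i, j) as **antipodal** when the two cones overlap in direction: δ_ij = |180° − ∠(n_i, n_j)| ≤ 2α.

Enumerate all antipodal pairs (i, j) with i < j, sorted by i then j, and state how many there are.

α = atan 0.6 = 30.96°;  2α = 61.93°
n_0 = (+0.1495, +0.9888)
n_1 = (-0.6107, +0.7918)
n_2 = (-0.9914, -0.1308)
n_3 = (-0.4384, -0.8988)
n_4 = (+0.3365, -0.9417)
n_5 = (+0.9891, -0.1471)
n_6 = (+0.7248, +0.6889)
  (0,1): δ = 133.76°  ·
  (0,2): δ = 73.88°  ·
  (0,3): δ = 17.40°  ✓
  (0,4): δ = 28.27°  ✓
  (0,5): δ = 90.14°  ·
  (0,6): δ = 142.15°  ·
  (1,2): δ = 120.12°  ·
  (1,3): δ = 63.65°  ·
  (1,4): δ = 17.98°  ✓
  (1,5): δ = 43.90°  ✓
  (1,6): δ = 95.90°  ·
  (2,3): δ = 123.52°  ·
  (2,4): δ = 77.85°  ·
  (2,5): δ = 15.98°  ✓
  (2,6): δ = 36.03°  ✓
  (3,4): δ = 134.33°  ·
  (3,5): δ = 72.46°  ·
  (3,6): δ = 20.45°  ✓
  (4,5): δ = 118.13°  ·
  (4,6): δ = 66.12°  ·
  (5,6): δ = 127.99°  ·
antipodal pairs: 7

count = 7; pairs: (0,3), (0,4), (1,4), (1,5), (2,5), (2,6), (3,6)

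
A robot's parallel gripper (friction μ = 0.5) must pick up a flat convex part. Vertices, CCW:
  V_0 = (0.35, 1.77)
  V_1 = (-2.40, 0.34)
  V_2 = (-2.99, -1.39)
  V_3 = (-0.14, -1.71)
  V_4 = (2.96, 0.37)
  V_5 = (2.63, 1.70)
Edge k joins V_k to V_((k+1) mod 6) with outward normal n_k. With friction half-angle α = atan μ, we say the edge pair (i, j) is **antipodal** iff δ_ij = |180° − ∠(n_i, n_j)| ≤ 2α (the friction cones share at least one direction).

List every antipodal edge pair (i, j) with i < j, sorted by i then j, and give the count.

count = 6; pairs: (0,2), (0,3), (1,3), (1,4), (2,5), (3,5)

α = atan 0.5 = 26.57°;  2α = 53.13°
n_0 = (-0.4614, +0.8872)
n_1 = (-0.9465, +0.3228)
n_2 = (-0.1116, -0.9938)
n_3 = (+0.5572, -0.8304)
n_4 = (+0.9706, +0.2408)
n_5 = (+0.0307, +0.9995)
  (0,1): δ = 136.31°  ·
  (0,2): δ = 33.88°  ✓
  (0,3): δ = 6.39°  ✓
  (0,4): δ = 76.46°  ·
  (0,5): δ = 150.77°  ·
  (1,2): δ = 77.57°  ·
  (1,3): δ = 37.31°  ✓
  (1,4): δ = 32.77°  ✓
  (1,5): δ = 107.07°  ·
  (2,3): δ = 139.73°  ·
  (2,4): δ = 69.66°  ·
  (2,5): δ = 4.65°  ✓
  (3,4): δ = 109.93°  ·
  (3,5): δ = 35.62°  ✓
  (4,5): δ = 105.69°  ·
antipodal pairs: 6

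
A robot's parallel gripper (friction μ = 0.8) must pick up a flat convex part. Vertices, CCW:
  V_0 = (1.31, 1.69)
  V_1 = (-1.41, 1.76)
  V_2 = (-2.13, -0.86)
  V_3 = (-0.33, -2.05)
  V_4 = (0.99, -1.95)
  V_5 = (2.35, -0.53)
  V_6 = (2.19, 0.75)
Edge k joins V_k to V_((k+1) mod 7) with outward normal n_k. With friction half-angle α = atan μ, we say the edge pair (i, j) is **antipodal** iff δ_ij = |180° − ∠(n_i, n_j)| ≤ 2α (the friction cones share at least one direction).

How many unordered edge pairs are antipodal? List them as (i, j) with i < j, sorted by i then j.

count = 10; pairs: (0,2), (0,3), (0,4), (1,3), (1,4), (1,5), (1,6), (2,5), (2,6), (3,6)

α = atan 0.8 = 38.66°;  2α = 77.32°
n_0 = (+0.0257, +0.9997)
n_1 = (-0.9643, +0.2650)
n_2 = (-0.5515, -0.8342)
n_3 = (+0.0755, -0.9971)
n_4 = (+0.7222, -0.6917)
n_5 = (+0.9923, +0.1240)
n_6 = (+0.7300, +0.6834)
  (0,1): δ = 103.89°  ·
  (0,2): δ = 31.99°  ✓
  (0,3): δ = 5.81°  ✓
  (0,4): δ = 47.71°  ✓
  (0,5): δ = 98.60°  ·
  (0,6): δ = 134.59°  ·
  (1,2): δ = 108.10°  ·
  (1,3): δ = 70.30°  ✓
  (1,4): δ = 28.40°  ✓
  (1,5): δ = 22.49°  ✓
  (1,6): δ = 58.48°  ✓
  (2,3): δ = 142.20°  ·
  (2,4): δ = 100.29°  ·
  (2,5): δ = 49.41°  ✓
  (2,6): δ = 13.42°  ✓
  (3,4): δ = 138.10°  ·
  (3,5): δ = 87.21°  ·
  (3,6): δ = 51.22°  ✓
  (4,5): δ = 129.11°  ·
  (4,6): δ = 93.12°  ·
  (5,6): δ = 144.01°  ·
antipodal pairs: 10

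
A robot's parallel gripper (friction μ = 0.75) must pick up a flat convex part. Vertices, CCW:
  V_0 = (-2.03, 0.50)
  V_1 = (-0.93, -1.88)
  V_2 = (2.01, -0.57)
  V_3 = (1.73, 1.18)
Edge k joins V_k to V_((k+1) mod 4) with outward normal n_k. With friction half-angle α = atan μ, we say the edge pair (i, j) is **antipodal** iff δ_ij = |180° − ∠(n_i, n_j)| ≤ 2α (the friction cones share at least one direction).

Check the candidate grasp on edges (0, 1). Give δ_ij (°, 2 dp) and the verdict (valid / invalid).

α = atan 0.75 = 36.87°;  2α = 73.74°
edge 0: e_0 = (+1.10, -2.38);  n_0 = (-0.9077, -0.4195)
edge 1: e_1 = (+2.94, +1.31);  n_1 = (+0.4070, -0.9134)
∠(n_0, n_1) = 89.21°
δ = |180° − 89.21°| = 90.79°
90.79° > 2α = 73.74°  →  invalid

δ = 90.79°, invalid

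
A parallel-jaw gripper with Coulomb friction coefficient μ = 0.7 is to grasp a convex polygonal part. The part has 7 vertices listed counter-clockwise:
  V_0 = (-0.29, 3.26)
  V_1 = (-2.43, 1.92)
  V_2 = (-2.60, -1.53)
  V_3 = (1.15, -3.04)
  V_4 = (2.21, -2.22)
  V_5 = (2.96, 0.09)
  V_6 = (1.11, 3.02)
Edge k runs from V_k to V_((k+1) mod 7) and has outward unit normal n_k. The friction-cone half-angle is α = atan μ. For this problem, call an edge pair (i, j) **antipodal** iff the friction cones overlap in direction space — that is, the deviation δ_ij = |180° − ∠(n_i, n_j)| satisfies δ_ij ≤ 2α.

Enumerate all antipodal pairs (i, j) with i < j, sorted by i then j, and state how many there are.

α = atan 0.7 = 34.99°;  2α = 69.98°
n_0 = (-0.5307, +0.8476)
n_1 = (-0.9988, +0.0492)
n_2 = (-0.3735, -0.9276)
n_3 = (+0.6119, -0.7910)
n_4 = (+0.9511, -0.3088)
n_5 = (+0.8456, +0.5339)
n_6 = (+0.1690, +0.9856)
  (0,1): δ = 124.87°  ·
  (0,2): δ = 53.99°  ✓
  (0,3): δ = 5.67°  ✓
  (0,4): δ = 39.96°  ✓
  (0,5): δ = 90.21°  ·
  (0,6): δ = 138.22°  ·
  (1,2): δ = 109.11°  ·
  (1,3): δ = 49.45°  ✓
  (1,4): δ = 15.17°  ✓
  (1,5): δ = 35.09°  ✓
  (1,6): δ = 83.09°  ·
  (2,3): δ = 120.34°  ·
  (2,4): δ = 86.05°  ·
  (2,5): δ = 35.80°  ✓
  (2,6): δ = 12.21°  ✓
  (3,4): δ = 145.71°  ·
  (3,5): δ = 95.46°  ·
  (3,6): δ = 47.45°  ✓
  (4,5): δ = 129.74°  ·
  (4,6): δ = 81.74°  ·
  (5,6): δ = 132.00°  ·
antipodal pairs: 9

count = 9; pairs: (0,2), (0,3), (0,4), (1,3), (1,4), (1,5), (2,5), (2,6), (3,6)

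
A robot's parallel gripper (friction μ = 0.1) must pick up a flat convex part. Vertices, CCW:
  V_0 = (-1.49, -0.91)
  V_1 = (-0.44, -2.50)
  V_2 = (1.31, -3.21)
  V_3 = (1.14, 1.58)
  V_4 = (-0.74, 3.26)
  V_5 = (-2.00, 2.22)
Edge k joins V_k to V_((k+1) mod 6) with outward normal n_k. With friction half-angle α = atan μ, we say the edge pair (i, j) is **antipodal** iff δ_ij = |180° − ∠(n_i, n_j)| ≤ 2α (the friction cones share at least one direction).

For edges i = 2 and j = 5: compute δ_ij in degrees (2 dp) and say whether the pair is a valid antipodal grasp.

α = atan 0.1 = 5.71°;  2α = 11.42°
edge 2: e_2 = (-0.17, +4.79);  n_2 = (+0.9994, +0.0355)
edge 5: e_5 = (+0.51, -3.13);  n_5 = (-0.9870, -0.1608)
∠(n_2, n_5) = 172.78°
δ = |180° − 172.78°| = 7.22°
7.22° ≤ 2α = 11.42°  →  valid

δ = 7.22°, valid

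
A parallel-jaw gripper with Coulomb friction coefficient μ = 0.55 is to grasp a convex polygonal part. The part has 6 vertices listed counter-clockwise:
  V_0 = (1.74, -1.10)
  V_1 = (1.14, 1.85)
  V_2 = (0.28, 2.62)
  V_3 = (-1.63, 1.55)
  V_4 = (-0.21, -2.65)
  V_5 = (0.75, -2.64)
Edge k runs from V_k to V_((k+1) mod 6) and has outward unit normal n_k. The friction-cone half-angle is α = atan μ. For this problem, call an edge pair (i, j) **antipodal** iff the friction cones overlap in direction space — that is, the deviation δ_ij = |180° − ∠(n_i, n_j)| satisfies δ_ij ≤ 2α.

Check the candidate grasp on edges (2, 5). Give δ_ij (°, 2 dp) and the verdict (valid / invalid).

α = atan 0.55 = 28.81°;  2α = 57.62°
edge 2: e_2 = (-1.91, -1.07);  n_2 = (-0.4887, +0.8724)
edge 5: e_5 = (+0.99, +1.54);  n_5 = (+0.8412, -0.5408)
∠(n_2, n_5) = 151.99°
δ = |180° − 151.99°| = 28.01°
28.01° ≤ 2α = 57.62°  →  valid

δ = 28.01°, valid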